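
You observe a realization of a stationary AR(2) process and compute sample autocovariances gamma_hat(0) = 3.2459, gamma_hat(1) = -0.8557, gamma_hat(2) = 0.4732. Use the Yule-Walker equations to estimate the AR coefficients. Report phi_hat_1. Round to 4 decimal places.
\hat\phi_{1} = -0.2420

The Yule-Walker equations for an AR(p) process read, in matrix form,
  Gamma_p phi = r_p,   with   (Gamma_p)_{ij} = gamma(|i - j|),
                       (r_p)_i = gamma(i),   i,j = 1..p.
Substitute the sample gammas (Toeplitz matrix and right-hand side of size 2):
  Gamma_p = [[3.2459, -0.8557], [-0.8557, 3.2459]]
  r_p     = [-0.8557, 0.4732]
Written out:
  3.2459 phi_1 - 0.8557 phi_2 = -0.8557
  -0.8557 phi_1 + 3.2459 phi_2 = 0.4732
Solve by Cramer's rule:
  det = gamma(0)^2 - gamma(1)^2 = (3.2459)^2 - (-0.8557)^2 = 10.53586681 - 0.73222249 = 9.80364432
  phi_hat_1 = [gamma(1) gamma(0) - gamma(1) gamma(2)] / det = [(-0.8557)(3.2459) - (-0.8557)(0.4732)] / 9.80364432 = -2.37259939 / 9.80364432 = -0.242
  phi_hat_2 = [gamma(0) gamma(2) - gamma(1)^2] / det = [(3.2459)(0.4732) - (-0.8557)^2] / 9.80364432 = 0.80373739 / 9.80364432 = 0.082
So phi_hat = [-0.2420, 0.0820].
Therefore phi_hat_1 = -0.2420.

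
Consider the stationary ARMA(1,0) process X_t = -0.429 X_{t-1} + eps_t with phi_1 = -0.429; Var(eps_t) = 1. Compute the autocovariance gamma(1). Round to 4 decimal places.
\gamma(1) = -0.5258

Multiply the model equation by X_{t-k} and take expectations. With theta_0 = psi_0 = 1 and psi_j the MA(infinity) weights, this gives
  gamma(k) - sum_i phi_i gamma(k-i) = c_k,
  c_k = sigma^2 * sum_{j=k..q} theta_j psi_{j-k}   (c_k = 0 for k > q),
using gamma(-m) = gamma(m).
Pure AR (q = 0): c_0 = sigma^2 = 1, c_k = 0 for k >= 1.
Equations for k = 0 and k = 1 (AR order 1):
  gamma(0) = phi_1 gamma(1) + c_0
  gamma(1) = phi_1 gamma(0) + c_1
Substituting the second into the first: gamma(0) (1 - phi_1^2) = c_0 + phi_1 c_1, so
  gamma(0) = c_0 / (1 - phi_1^2) = 1 / (1 - (-0.429)^2) = 1 / 0.815959 = 1.225552.
  gamma(1) = phi_1 gamma(0) = (-0.429)(1.225552) = -0.525762.
Therefore gamma(1) = -0.5258 (to 4 decimal places).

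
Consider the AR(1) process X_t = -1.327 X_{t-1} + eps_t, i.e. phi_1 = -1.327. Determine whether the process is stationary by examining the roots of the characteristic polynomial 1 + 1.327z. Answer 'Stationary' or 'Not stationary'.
\text{Not stationary}

The AR(p) characteristic polynomial is P(z) = 1 + 1.327z.
Stationarity requires all roots to lie outside the unit circle, i.e. |z| > 1 for every root.
This is linear in z: 1 + (1.327) z = 0  =>  z = -1/(1.327) = -0.75358,  |z| = 0.75358.
Moduli of all roots: 0.7536.
All moduli strictly greater than 1? No.
Verdict: Not stationary.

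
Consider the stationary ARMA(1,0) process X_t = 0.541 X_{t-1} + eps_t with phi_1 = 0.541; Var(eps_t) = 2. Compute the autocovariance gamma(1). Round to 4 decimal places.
\gamma(1) = 1.5297

Multiply the model equation by X_{t-k} and take expectations. With theta_0 = psi_0 = 1 and psi_j the MA(infinity) weights, this gives
  gamma(k) - sum_i phi_i gamma(k-i) = c_k,
  c_k = sigma^2 * sum_{j=k..q} theta_j psi_{j-k}   (c_k = 0 for k > q),
using gamma(-m) = gamma(m).
Pure AR (q = 0): c_0 = sigma^2 = 2, c_k = 0 for k >= 1.
Equations for k = 0 and k = 1 (AR order 1):
  gamma(0) = phi_1 gamma(1) + c_0
  gamma(1) = phi_1 gamma(0) + c_1
Substituting the second into the first: gamma(0) (1 - phi_1^2) = c_0 + phi_1 c_1, so
  gamma(0) = c_0 / (1 - phi_1^2) = 2 / (1 - (0.541)^2) = 2 / 0.707319 = 2.827579.
  gamma(1) = phi_1 gamma(0) = (0.541)(2.827579) = 1.52972.
Therefore gamma(1) = 1.5297 (to 4 decimal places).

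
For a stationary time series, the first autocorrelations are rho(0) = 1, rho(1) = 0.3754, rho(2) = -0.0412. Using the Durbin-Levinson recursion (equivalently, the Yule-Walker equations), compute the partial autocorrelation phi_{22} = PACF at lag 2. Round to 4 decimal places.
\phi_{22} = -0.2120

The PACF at lag k is phi_{kk}, the last component of the solution
to the Yule-Walker system G_k phi = r_k where
  (G_k)_{ij} = rho(|i - j|), (r_k)_i = rho(i), i,j = 1..k.
Equivalently, Durbin-Levinson gives phi_{kk} iteratively:
  phi_{11} = rho(1)
  phi_{kk} = [rho(k) - sum_{j=1..k-1} phi_{k-1,j} rho(k-j)]
            / [1 - sum_{j=1..k-1} phi_{k-1,j} rho(j)],
  phi_{k,j} = phi_{k-1,j} - phi_{kk} phi_{k-1,k-j},  j = 1..k-1.
Step k = 1:
  phi_11 = rho(1) = 0.3754.
Step k = 2:
  phi_22 = [rho(2) - phi_11 rho(1)] / [1 - phi_11 rho(1)] = [-0.0412 - (0.3754)(0.3754)] / [1 - (0.3754)(0.3754)]
         = -0.18212516 / 0.85907484 = -0.212.
Therefore phi_{22} = -0.2120.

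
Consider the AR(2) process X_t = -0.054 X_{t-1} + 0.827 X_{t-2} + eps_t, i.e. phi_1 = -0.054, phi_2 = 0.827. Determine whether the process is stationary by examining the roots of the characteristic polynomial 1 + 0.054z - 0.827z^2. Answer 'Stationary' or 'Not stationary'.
\text{Stationary}

The AR(p) characteristic polynomial is P(z) = 1 + 0.054z - 0.827z^2.
Stationarity requires all roots to lie outside the unit circle, i.e. |z| > 1 for every root.
Set 1 + (0.054) z + (-0.827) z^2 = 0, i.e. a z^2 + b z + c = 0 with a = -0.827, b = 0.054, c = 1.
Discriminant D = b^2 - 4ac = (0.054)^2 - 4*(-0.827)*1 = 0.002916 - (-3.308) = 3.310916.
D >= 0, so the roots are real: z = (-b +/- sqrt(D)) / (2a) = (-0.054 +/- 1.819592) / (-1.654).
  z_1 = (-0.054 + 1.819592) / (-1.654) = -1.0675,   |z_1| = 1.0675.
  z_2 = (-0.054 - 1.819592) / (-1.654) = 1.1328,   |z_2| = 1.1328.
Moduli of all roots: 1.0675, 1.1328.
All moduli strictly greater than 1? Yes.
Verdict: Stationary.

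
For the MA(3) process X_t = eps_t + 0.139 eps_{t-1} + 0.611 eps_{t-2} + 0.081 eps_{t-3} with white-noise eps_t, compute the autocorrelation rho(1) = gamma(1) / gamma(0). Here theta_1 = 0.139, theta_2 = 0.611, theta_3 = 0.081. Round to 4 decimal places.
\rho(1) = 0.1954

For an MA(q) process with theta_0 = 1, the autocovariance is
  gamma(k) = sigma^2 * sum_{i=0..q-k} theta_i * theta_{i+k},
and rho(k) = gamma(k) / gamma(0). Sigma^2 cancels.
  numerator   = (1)*(0.139) + (0.139)*(0.611) + (0.611)*(0.081) = 0.27342.
  denominator = (1)^2 + (0.139)^2 + (0.611)^2 + (0.081)^2 = 1.399203.
  rho(1) = 0.27342 / 1.399203 = 0.1954.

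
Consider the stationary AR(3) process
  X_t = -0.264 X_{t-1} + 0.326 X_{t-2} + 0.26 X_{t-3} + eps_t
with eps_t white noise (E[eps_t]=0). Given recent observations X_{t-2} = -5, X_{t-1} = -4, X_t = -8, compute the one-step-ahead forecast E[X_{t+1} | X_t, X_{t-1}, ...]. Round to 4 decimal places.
E[X_{t+1} \mid \mathcal F_t] = -0.4920

For an AR(p) model X_t = c + sum_i phi_i X_{t-i} + eps_t, the
one-step-ahead conditional mean is
  E[X_{t+1} | X_t, ...] = c + sum_i phi_i X_{t+1-i}.
Substitute known values:
  E[X_{t+1} | ...] = (-0.264) * (-8) + (0.326) * (-4) + (0.26) * (-5)
                   = -0.4920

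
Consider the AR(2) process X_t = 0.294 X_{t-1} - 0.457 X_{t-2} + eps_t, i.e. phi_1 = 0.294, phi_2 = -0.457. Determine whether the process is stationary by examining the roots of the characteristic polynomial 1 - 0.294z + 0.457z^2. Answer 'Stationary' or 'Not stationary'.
\text{Stationary}

The AR(p) characteristic polynomial is P(z) = 1 - 0.294z + 0.457z^2.
Stationarity requires all roots to lie outside the unit circle, i.e. |z| > 1 for every root.
Set 1 + (-0.294) z + (0.457) z^2 = 0, i.e. a z^2 + b z + c = 0 with a = 0.457, b = -0.294, c = 1.
Discriminant D = b^2 - 4ac = (-0.294)^2 - 4*(0.457)*1 = 0.086436 - (1.828) = -1.741564.
D < 0, so the roots are the complex-conjugate pair z = (-b +/- i sqrt(-D)) / (2a) = 0.3217 +/- 1.4439i.
For a conjugate pair |z|^2 = z * conj(z) = (product of roots) = c/a = 1/(0.457) = 2.188184, so |z| = sqrt(2.188184) = 1.4793 for both roots.
Moduli of all roots: 1.4793, 1.4793.
All moduli strictly greater than 1? Yes.
Verdict: Stationary.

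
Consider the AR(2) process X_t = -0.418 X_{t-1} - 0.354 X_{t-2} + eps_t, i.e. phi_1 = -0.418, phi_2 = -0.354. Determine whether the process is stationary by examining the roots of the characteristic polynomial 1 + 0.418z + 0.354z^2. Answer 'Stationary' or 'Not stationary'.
\text{Stationary}

The AR(p) characteristic polynomial is P(z) = 1 + 0.418z + 0.354z^2.
Stationarity requires all roots to lie outside the unit circle, i.e. |z| > 1 for every root.
Set 1 + (0.418) z + (0.354) z^2 = 0, i.e. a z^2 + b z + c = 0 with a = 0.354, b = 0.418, c = 1.
Discriminant D = b^2 - 4ac = (0.418)^2 - 4*(0.354)*1 = 0.174724 - (1.416) = -1.241276.
D < 0, so the roots are the complex-conjugate pair z = (-b +/- i sqrt(-D)) / (2a) = -0.5904 +/- 1.5736i.
For a conjugate pair |z|^2 = z * conj(z) = (product of roots) = c/a = 1/(0.354) = 2.824859, so |z| = sqrt(2.824859) = 1.6807 for both roots.
Moduli of all roots: 1.6807, 1.6807.
All moduli strictly greater than 1? Yes.
Verdict: Stationary.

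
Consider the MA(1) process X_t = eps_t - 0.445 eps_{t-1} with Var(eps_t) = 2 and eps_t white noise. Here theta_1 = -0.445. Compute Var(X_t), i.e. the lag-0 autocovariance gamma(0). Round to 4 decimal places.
\gamma(0) = 2.3961

For an MA(q) process X_t = eps_t + sum_i theta_i eps_{t-i} with
Var(eps_t) = sigma^2, the variance is
  gamma(0) = sigma^2 * (1 + sum_i theta_i^2).
  sum_i theta_i^2 = (-0.445)^2 = 0.198025.
  gamma(0) = 2 * (1 + 0.198025) = 2 * 1.198025 = 2.39605, which rounds to 2.3961.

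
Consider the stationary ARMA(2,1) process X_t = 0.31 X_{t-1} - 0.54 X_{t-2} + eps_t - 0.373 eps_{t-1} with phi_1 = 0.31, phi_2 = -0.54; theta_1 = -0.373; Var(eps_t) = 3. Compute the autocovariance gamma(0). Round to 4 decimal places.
\gamma(0) = 4.3650

Multiply the model equation by X_{t-k} and take expectations. With theta_0 = psi_0 = 1 and psi_j the MA(infinity) weights, this gives
  gamma(k) - sum_i phi_i gamma(k-i) = c_k,
  c_k = sigma^2 * sum_{j=k..q} theta_j psi_{j-k}   (c_k = 0 for k > q),
using gamma(-m) = gamma(m).
psi-weights needed (psi_j = theta_j + sum_i phi_i psi_{j-i}):
  psi_1 = theta_1 + phi_1 = -0.373 + (0.31) = -0.063
Right-hand sides:
  c_0 = sigma^2 (1 + theta_1 psi_1) = 3 * (1 + (-0.373)(-0.063)) = 3 * 1.023499 = 3.070497
  c_1 = sigma^2 theta_1 = 3 * (-0.373) = -1.119
  c_2 = 0
Equations for k = 0, 1, 2 (AR order 2, c_2 = 0):
  (E0) gamma(0) = phi_1 gamma(1) + phi_2 gamma(2) + c_0
  (E1) gamma(1) = phi_1 gamma(0) + phi_2 gamma(1) + c_1
  (E2) gamma(2) = phi_1 gamma(1) + phi_2 gamma(0)
From (E1): gamma(1) = A gamma(0) + B with
  A = phi_1 / (1 - phi_2) = 0.31 / 1.54 = 0.201299,   B = c_1 / (1 - phi_2) = -1.119 / 1.54 = -0.726623.
Insert (E2) into (E0): gamma(0) (1 - phi_2^2) = phi_1 (1 + phi_2) gamma(1) + c_0.
  phi_1 (1 + phi_2) = (0.31)(0.46) = 0.1426,   1 - phi_2^2 = 0.7084.
Replace gamma(1) by A gamma(0) + B and collect gamma(0):
  gamma(0) [0.7084 - (0.1426)(0.201299)] = (0.1426)(-0.726623) + 3.070497
  gamma(0) * 0.679695 = 2.966881
  gamma(0) = 2.966881 / 0.679695 = 4.365019.
Therefore gamma(0) = 4.3650 (to 4 decimal places).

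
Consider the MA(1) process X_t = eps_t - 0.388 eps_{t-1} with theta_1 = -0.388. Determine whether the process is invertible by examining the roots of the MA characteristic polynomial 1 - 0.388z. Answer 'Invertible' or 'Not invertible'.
\text{Invertible}

The MA(q) characteristic polynomial is P(z) = 1 - 0.388z.
Invertibility requires all roots to lie outside the unit circle, i.e. |z| > 1 for every root.
This is linear in z: 1 + (-0.388) z = 0  =>  z = -1/(-0.388) = 2.57732,  |z| = 2.57732.
Moduli of all roots: 2.5773.
All moduli strictly greater than 1? Yes.
Verdict: Invertible.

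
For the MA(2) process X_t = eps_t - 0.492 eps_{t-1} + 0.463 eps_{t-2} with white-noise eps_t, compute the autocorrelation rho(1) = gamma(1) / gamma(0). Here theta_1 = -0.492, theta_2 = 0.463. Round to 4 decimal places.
\rho(1) = -0.4942

For an MA(q) process with theta_0 = 1, the autocovariance is
  gamma(k) = sigma^2 * sum_{i=0..q-k} theta_i * theta_{i+k},
and rho(k) = gamma(k) / gamma(0). Sigma^2 cancels.
  numerator   = (1)*(-0.492) + (-0.492)*(0.463) = -0.719796.
  denominator = (1)^2 + (-0.492)^2 + (0.463)^2 = 1.456433.
  rho(1) = -0.719796 / 1.456433 = -0.4942.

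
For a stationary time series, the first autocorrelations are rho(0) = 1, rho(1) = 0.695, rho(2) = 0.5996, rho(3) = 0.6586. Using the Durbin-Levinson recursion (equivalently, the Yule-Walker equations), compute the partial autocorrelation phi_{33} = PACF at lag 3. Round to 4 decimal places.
\phi_{33} = 0.3651

The PACF at lag k is phi_{kk}, the last component of the solution
to the Yule-Walker system G_k phi = r_k where
  (G_k)_{ij} = rho(|i - j|), (r_k)_i = rho(i), i,j = 1..k.
Equivalently, Durbin-Levinson gives phi_{kk} iteratively:
  phi_{11} = rho(1)
  phi_{kk} = [rho(k) - sum_{j=1..k-1} phi_{k-1,j} rho(k-j)]
            / [1 - sum_{j=1..k-1} phi_{k-1,j} rho(j)],
  phi_{k,j} = phi_{k-1,j} - phi_{kk} phi_{k-1,k-j},  j = 1..k-1.
Step k = 1:
  phi_11 = rho(1) = 0.695.
Step k = 2:
  phi_22 = [rho(2) - phi_11 rho(1)] / [1 - phi_11 rho(1)] = [0.5996 - (0.695)(0.695)] / [1 - (0.695)(0.695)]
         = 0.116575 / 0.516975 = 0.225494.
  Update: phi_21 = phi_11 - phi_22 phi_11 = 0.695 - (0.225494)(0.695) = 0.538281.
Step k = 3:
  phi_33 = [rho(3) - phi_21 rho(2) - phi_22 rho(1)] / [1 - phi_21 rho(1) - phi_22 rho(2)]
    numerator   = 0.6586 - (0.538281)(0.5996) - (0.225494)(0.695) = 0.17912785
    denominator = 1 - (0.538281)(0.695) - (0.225494)(0.5996) = 0.49068798
  phi_33 = 0.17912785 / 0.49068798 = 0.3651.
Therefore phi_{33} = 0.3651.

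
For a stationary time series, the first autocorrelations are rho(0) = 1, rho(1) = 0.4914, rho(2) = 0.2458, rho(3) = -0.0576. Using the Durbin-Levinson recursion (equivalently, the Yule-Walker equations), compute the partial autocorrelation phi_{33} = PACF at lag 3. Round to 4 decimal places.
\phi_{33} = -0.2380

The PACF at lag k is phi_{kk}, the last component of the solution
to the Yule-Walker system G_k phi = r_k where
  (G_k)_{ij} = rho(|i - j|), (r_k)_i = rho(i), i,j = 1..k.
Equivalently, Durbin-Levinson gives phi_{kk} iteratively:
  phi_{11} = rho(1)
  phi_{kk} = [rho(k) - sum_{j=1..k-1} phi_{k-1,j} rho(k-j)]
            / [1 - sum_{j=1..k-1} phi_{k-1,j} rho(j)],
  phi_{k,j} = phi_{k-1,j} - phi_{kk} phi_{k-1,k-j},  j = 1..k-1.
Step k = 1:
  phi_11 = rho(1) = 0.4914.
Step k = 2:
  phi_22 = [rho(2) - phi_11 rho(1)] / [1 - phi_11 rho(1)] = [0.2458 - (0.4914)(0.4914)] / [1 - (0.4914)(0.4914)]
         = 0.00432604 / 0.75852604 = 0.005703.
  Update: phi_21 = phi_11 - phi_22 phi_11 = 0.4914 - (0.005703)(0.4914) = 0.488597.
Step k = 3:
  phi_33 = [rho(3) - phi_21 rho(2) - phi_22 rho(1)] / [1 - phi_21 rho(1) - phi_22 rho(2)]
    numerator   = -0.0576 - (0.488597)(0.2458) - (0.005703)(0.4914) = -0.18049981
    denominator = 1 - (0.488597)(0.4914) - (0.005703)(0.2458) = 0.75850137
  phi_33 = -0.18049981 / 0.75850137 = -0.238.
Therefore phi_{33} = -0.2380.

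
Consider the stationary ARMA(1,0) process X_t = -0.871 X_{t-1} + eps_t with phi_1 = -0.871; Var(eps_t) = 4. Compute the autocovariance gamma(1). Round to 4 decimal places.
\gamma(1) = -14.4349

Multiply the model equation by X_{t-k} and take expectations. With theta_0 = psi_0 = 1 and psi_j the MA(infinity) weights, this gives
  gamma(k) - sum_i phi_i gamma(k-i) = c_k,
  c_k = sigma^2 * sum_{j=k..q} theta_j psi_{j-k}   (c_k = 0 for k > q),
using gamma(-m) = gamma(m).
Pure AR (q = 0): c_0 = sigma^2 = 4, c_k = 0 for k >= 1.
Equations for k = 0 and k = 1 (AR order 1):
  gamma(0) = phi_1 gamma(1) + c_0
  gamma(1) = phi_1 gamma(0) + c_1
Substituting the second into the first: gamma(0) (1 - phi_1^2) = c_0 + phi_1 c_1, so
  gamma(0) = c_0 / (1 - phi_1^2) = 4 / (1 - (-0.871)^2) = 4 / 0.241359 = 16.572823.
  gamma(1) = phi_1 gamma(0) = (-0.871)(16.572823) = -14.434929.
Therefore gamma(1) = -14.4349 (to 4 decimal places).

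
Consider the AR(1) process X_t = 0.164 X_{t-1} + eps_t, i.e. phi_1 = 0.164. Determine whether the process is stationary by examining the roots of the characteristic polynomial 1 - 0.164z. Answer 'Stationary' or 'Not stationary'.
\text{Stationary}

The AR(p) characteristic polynomial is P(z) = 1 - 0.164z.
Stationarity requires all roots to lie outside the unit circle, i.e. |z| > 1 for every root.
This is linear in z: 1 + (-0.164) z = 0  =>  z = -1/(-0.164) = 6.097561,  |z| = 6.097561.
Moduli of all roots: 6.0976.
All moduli strictly greater than 1? Yes.
Verdict: Stationary.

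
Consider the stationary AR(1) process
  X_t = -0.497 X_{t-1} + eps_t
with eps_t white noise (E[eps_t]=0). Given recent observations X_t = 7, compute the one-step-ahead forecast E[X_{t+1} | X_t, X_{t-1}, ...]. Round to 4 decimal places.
E[X_{t+1} \mid \mathcal F_t] = -3.4790

For an AR(p) model X_t = c + sum_i phi_i X_{t-i} + eps_t, the
one-step-ahead conditional mean is
  E[X_{t+1} | X_t, ...] = c + sum_i phi_i X_{t+1-i}.
Substitute known values:
  E[X_{t+1} | ...] = (-0.497) * (7)
                   = -3.4790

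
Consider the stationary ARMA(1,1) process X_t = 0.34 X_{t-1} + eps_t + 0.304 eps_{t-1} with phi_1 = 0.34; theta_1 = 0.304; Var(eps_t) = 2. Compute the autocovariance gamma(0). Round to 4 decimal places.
\gamma(0) = 2.9379

Multiply the model equation by X_{t-k} and take expectations. With theta_0 = psi_0 = 1 and psi_j the MA(infinity) weights, this gives
  gamma(k) - sum_i phi_i gamma(k-i) = c_k,
  c_k = sigma^2 * sum_{j=k..q} theta_j psi_{j-k}   (c_k = 0 for k > q),
using gamma(-m) = gamma(m).
psi-weights needed (psi_j = theta_j + sum_i phi_i psi_{j-i}):
  psi_1 = theta_1 + phi_1 = 0.304 + (0.34) = 0.644
Right-hand sides:
  c_0 = sigma^2 (1 + theta_1 psi_1) = 2 * (1 + (0.304)(0.644)) = 2 * 1.195776 = 2.391552
  c_1 = sigma^2 theta_1 = 2 * (0.304) = 0.608
  c_2 = 0
Equations for k = 0 and k = 1 (AR order 1):
  gamma(0) = phi_1 gamma(1) + c_0
  gamma(1) = phi_1 gamma(0) + c_1
Substituting the second into the first: gamma(0) (1 - phi_1^2) = c_0 + phi_1 c_1, so
  gamma(0) = (c_0 + phi_1 c_1) / (1 - phi_1^2) = (2.391552 + (0.34)(0.608)) / (1 - (0.34)^2) = 2.598272 / 0.8844 = 2.937892.
Therefore gamma(0) = 2.9379 (to 4 decimal places).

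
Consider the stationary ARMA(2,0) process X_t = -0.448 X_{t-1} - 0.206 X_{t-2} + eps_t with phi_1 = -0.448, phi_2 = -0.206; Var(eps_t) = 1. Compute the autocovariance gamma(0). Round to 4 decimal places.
\gamma(0) = 1.2115

Multiply the model equation by X_{t-k} and take expectations. With theta_0 = psi_0 = 1 and psi_j the MA(infinity) weights, this gives
  gamma(k) - sum_i phi_i gamma(k-i) = c_k,
  c_k = sigma^2 * sum_{j=k..q} theta_j psi_{j-k}   (c_k = 0 for k > q),
using gamma(-m) = gamma(m).
Pure AR (q = 0): c_0 = sigma^2 = 1, c_k = 0 for k >= 1.
Equations for k = 0, 1, 2 (AR order 2, c_2 = 0):
  (E0) gamma(0) = phi_1 gamma(1) + phi_2 gamma(2) + c_0
  (E1) gamma(1) = phi_1 gamma(0) + phi_2 gamma(1) + c_1
  (E2) gamma(2) = phi_1 gamma(1) + phi_2 gamma(0)
From (E1): gamma(1) = A gamma(0) + B with
  A = phi_1 / (1 - phi_2) = -0.448 / 1.206 = -0.371476,   B = c_1 / (1 - phi_2) = 0 / 1.206 = 0.
Insert (E2) into (E0): gamma(0) (1 - phi_2^2) = phi_1 (1 + phi_2) gamma(1) + c_0.
  phi_1 (1 + phi_2) = (-0.448)(0.794) = -0.355712,   1 - phi_2^2 = 0.957564.
Replace gamma(1) by A gamma(0) + B and collect gamma(0):
  gamma(0) [0.957564 - (-0.355712)(-0.371476)] = c_0 = 1
  gamma(0) * 0.825426 = 1
  gamma(0) = 1 / 0.825426 = 1.211496.
Therefore gamma(0) = 1.2115 (to 4 decimal places).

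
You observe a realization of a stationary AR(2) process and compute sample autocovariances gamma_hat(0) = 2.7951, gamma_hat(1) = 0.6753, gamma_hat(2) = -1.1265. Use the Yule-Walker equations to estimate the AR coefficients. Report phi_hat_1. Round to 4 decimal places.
\hat\phi_{1} = 0.3600

The Yule-Walker equations for an AR(p) process read, in matrix form,
  Gamma_p phi = r_p,   with   (Gamma_p)_{ij} = gamma(|i - j|),
                       (r_p)_i = gamma(i),   i,j = 1..p.
Substitute the sample gammas (Toeplitz matrix and right-hand side of size 2):
  Gamma_p = [[2.7951, 0.6753], [0.6753, 2.7951]]
  r_p     = [0.6753, -1.1265]
Written out:
  2.7951 phi_1 + 0.6753 phi_2 = 0.6753
  0.6753 phi_1 + 2.7951 phi_2 = -1.1265
Solve by Cramer's rule:
  det = gamma(0)^2 - gamma(1)^2 = (2.7951)^2 - (0.6753)^2 = 7.81258401 - 0.45603009 = 7.35655392
  phi_hat_1 = [gamma(1) gamma(0) - gamma(1) gamma(2)] / det = [(0.6753)(2.7951) - (0.6753)(-1.1265)] / 7.35655392 = 2.64825648 / 7.35655392 = 0.36
  phi_hat_2 = [gamma(0) gamma(2) - gamma(1)^2] / det = [(2.7951)(-1.1265) - (0.6753)^2] / 7.35655392 = -3.60471024 / 7.35655392 = -0.49
So phi_hat = [0.3600, -0.4900].
Therefore phi_hat_1 = 0.3600.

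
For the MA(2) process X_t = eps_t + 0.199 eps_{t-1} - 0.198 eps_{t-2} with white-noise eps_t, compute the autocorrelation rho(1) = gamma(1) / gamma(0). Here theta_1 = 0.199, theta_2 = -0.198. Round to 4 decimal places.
\rho(1) = 0.1479

For an MA(q) process with theta_0 = 1, the autocovariance is
  gamma(k) = sigma^2 * sum_{i=0..q-k} theta_i * theta_{i+k},
and rho(k) = gamma(k) / gamma(0). Sigma^2 cancels.
  numerator   = (1)*(0.199) + (0.199)*(-0.198) = 0.159598.
  denominator = (1)^2 + (0.199)^2 + (-0.198)^2 = 1.078805.
  rho(1) = 0.159598 / 1.078805 = 0.1479.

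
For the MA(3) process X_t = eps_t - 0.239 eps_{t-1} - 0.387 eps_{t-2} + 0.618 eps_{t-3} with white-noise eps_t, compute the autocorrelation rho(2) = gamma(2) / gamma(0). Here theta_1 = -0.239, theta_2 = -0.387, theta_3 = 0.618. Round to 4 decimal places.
\rho(2) = -0.3365

For an MA(q) process with theta_0 = 1, the autocovariance is
  gamma(k) = sigma^2 * sum_{i=0..q-k} theta_i * theta_{i+k},
and rho(k) = gamma(k) / gamma(0). Sigma^2 cancels.
  numerator   = (1)*(-0.387) + (-0.239)*(0.618) = -0.534702.
  denominator = (1)^2 + (-0.239)^2 + (-0.387)^2 + (0.618)^2 = 1.588814.
  rho(2) = -0.534702 / 1.588814 = -0.3365.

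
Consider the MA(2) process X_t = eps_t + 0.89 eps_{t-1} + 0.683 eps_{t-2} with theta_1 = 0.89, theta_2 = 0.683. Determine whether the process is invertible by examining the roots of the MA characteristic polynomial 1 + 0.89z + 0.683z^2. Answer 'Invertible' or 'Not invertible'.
\text{Invertible}

The MA(q) characteristic polynomial is P(z) = 1 + 0.89z + 0.683z^2.
Invertibility requires all roots to lie outside the unit circle, i.e. |z| > 1 for every root.
Set 1 + (0.89) z + (0.683) z^2 = 0, i.e. a z^2 + b z + c = 0 with a = 0.683, b = 0.89, c = 1.
Discriminant D = b^2 - 4ac = (0.89)^2 - 4*(0.683)*1 = 0.7921 - (2.732) = -1.9399.
D < 0, so the roots are the complex-conjugate pair z = (-b +/- i sqrt(-D)) / (2a) = -0.6515 +/- 1.0196i.
For a conjugate pair |z|^2 = z * conj(z) = (product of roots) = c/a = 1/(0.683) = 1.464129, so |z| = sqrt(1.464129) = 1.21 for both roots.
Moduli of all roots: 1.2100, 1.2100.
All moduli strictly greater than 1? Yes.
Verdict: Invertible.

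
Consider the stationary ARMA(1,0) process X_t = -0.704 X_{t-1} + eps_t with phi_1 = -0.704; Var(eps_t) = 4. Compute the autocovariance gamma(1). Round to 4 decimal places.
\gamma(1) = -5.5830

Multiply the model equation by X_{t-k} and take expectations. With theta_0 = psi_0 = 1 and psi_j the MA(infinity) weights, this gives
  gamma(k) - sum_i phi_i gamma(k-i) = c_k,
  c_k = sigma^2 * sum_{j=k..q} theta_j psi_{j-k}   (c_k = 0 for k > q),
using gamma(-m) = gamma(m).
Pure AR (q = 0): c_0 = sigma^2 = 4, c_k = 0 for k >= 1.
Equations for k = 0 and k = 1 (AR order 1):
  gamma(0) = phi_1 gamma(1) + c_0
  gamma(1) = phi_1 gamma(0) + c_1
Substituting the second into the first: gamma(0) (1 - phi_1^2) = c_0 + phi_1 c_1, so
  gamma(0) = c_0 / (1 - phi_1^2) = 4 / (1 - (-0.704)^2) = 4 / 0.504384 = 7.930466.
  gamma(1) = phi_1 gamma(0) = (-0.704)(7.930466) = -5.583048.
Therefore gamma(1) = -5.5830 (to 4 decimal places).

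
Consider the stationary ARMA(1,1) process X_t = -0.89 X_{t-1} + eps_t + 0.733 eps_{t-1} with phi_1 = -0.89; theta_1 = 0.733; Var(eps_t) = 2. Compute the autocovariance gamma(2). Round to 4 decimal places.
\gamma(2) = 0.4673

Multiply the model equation by X_{t-k} and take expectations. With theta_0 = psi_0 = 1 and psi_j the MA(infinity) weights, this gives
  gamma(k) - sum_i phi_i gamma(k-i) = c_k,
  c_k = sigma^2 * sum_{j=k..q} theta_j psi_{j-k}   (c_k = 0 for k > q),
using gamma(-m) = gamma(m).
psi-weights needed (psi_j = theta_j + sum_i phi_i psi_{j-i}):
  psi_1 = theta_1 + phi_1 = 0.733 + (-0.89) = -0.157
Right-hand sides:
  c_0 = sigma^2 (1 + theta_1 psi_1) = 2 * (1 + (0.733)(-0.157)) = 2 * 0.884919 = 1.769838
  c_1 = sigma^2 theta_1 = 2 * (0.733) = 1.466
  c_2 = 0
Equations for k = 0 and k = 1 (AR order 1):
  gamma(0) = phi_1 gamma(1) + c_0
  gamma(1) = phi_1 gamma(0) + c_1
Substituting the second into the first: gamma(0) (1 - phi_1^2) = c_0 + phi_1 c_1, so
  gamma(0) = (c_0 + phi_1 c_1) / (1 - phi_1^2) = (1.769838 + (-0.89)(1.466)) / (1 - (-0.89)^2) = 0.465098 / 0.2079 = 2.237124.
  gamma(1) = phi_1 gamma(0) + c_1 = (-0.89)(2.237124) + (1.466) = -0.52504.
For k = 2 (> q): gamma(2) = phi_1 gamma(1) = (-0.89)(-0.52504) = 0.467286.
Therefore gamma(2) = 0.4673 (to 4 decimal places).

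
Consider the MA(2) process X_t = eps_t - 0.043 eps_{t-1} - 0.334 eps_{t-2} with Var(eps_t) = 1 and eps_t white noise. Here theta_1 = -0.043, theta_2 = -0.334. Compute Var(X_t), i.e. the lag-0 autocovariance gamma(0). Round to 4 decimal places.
\gamma(0) = 1.1134

For an MA(q) process X_t = eps_t + sum_i theta_i eps_{t-i} with
Var(eps_t) = sigma^2, the variance is
  gamma(0) = sigma^2 * (1 + sum_i theta_i^2).
  sum_i theta_i^2 = (-0.043)^2 + (-0.334)^2 = 0.001849 + 0.111556 = 0.113405.
  gamma(0) = 1 * (1 + 0.113405) = 1 * 1.113405 = 1.113405, which rounds to 1.1134.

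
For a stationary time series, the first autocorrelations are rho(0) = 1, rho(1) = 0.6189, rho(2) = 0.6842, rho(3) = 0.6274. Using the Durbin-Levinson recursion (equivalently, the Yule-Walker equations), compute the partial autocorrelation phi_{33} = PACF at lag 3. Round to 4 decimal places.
\phi_{33} = 0.2310

The PACF at lag k is phi_{kk}, the last component of the solution
to the Yule-Walker system G_k phi = r_k where
  (G_k)_{ij} = rho(|i - j|), (r_k)_i = rho(i), i,j = 1..k.
Equivalently, Durbin-Levinson gives phi_{kk} iteratively:
  phi_{11} = rho(1)
  phi_{kk} = [rho(k) - sum_{j=1..k-1} phi_{k-1,j} rho(k-j)]
            / [1 - sum_{j=1..k-1} phi_{k-1,j} rho(j)],
  phi_{k,j} = phi_{k-1,j} - phi_{kk} phi_{k-1,k-j},  j = 1..k-1.
Step k = 1:
  phi_11 = rho(1) = 0.6189.
Step k = 2:
  phi_22 = [rho(2) - phi_11 rho(1)] / [1 - phi_11 rho(1)] = [0.6842 - (0.6189)(0.6189)] / [1 - (0.6189)(0.6189)]
         = 0.30116279 / 0.61696279 = 0.488138.
  Update: phi_21 = phi_11 - phi_22 phi_11 = 0.6189 - (0.488138)(0.6189) = 0.316792.
Step k = 3:
  phi_33 = [rho(3) - phi_21 rho(2) - phi_22 rho(1)] / [1 - phi_21 rho(1) - phi_22 rho(2)]
    numerator   = 0.6274 - (0.316792)(0.6842) - (0.488138)(0.6189) = 0.10854278
    denominator = 1 - (0.316792)(0.6189) - (0.488138)(0.6842) = 0.46995388
  phi_33 = 0.10854278 / 0.46995388 = 0.231.
Therefore phi_{33} = 0.2310.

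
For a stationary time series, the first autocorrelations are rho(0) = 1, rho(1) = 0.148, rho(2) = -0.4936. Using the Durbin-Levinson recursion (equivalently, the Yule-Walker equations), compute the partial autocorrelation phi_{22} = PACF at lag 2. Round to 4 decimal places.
\phi_{22} = -0.5270

The PACF at lag k is phi_{kk}, the last component of the solution
to the Yule-Walker system G_k phi = r_k where
  (G_k)_{ij} = rho(|i - j|), (r_k)_i = rho(i), i,j = 1..k.
Equivalently, Durbin-Levinson gives phi_{kk} iteratively:
  phi_{11} = rho(1)
  phi_{kk} = [rho(k) - sum_{j=1..k-1} phi_{k-1,j} rho(k-j)]
            / [1 - sum_{j=1..k-1} phi_{k-1,j} rho(j)],
  phi_{k,j} = phi_{k-1,j} - phi_{kk} phi_{k-1,k-j},  j = 1..k-1.
Step k = 1:
  phi_11 = rho(1) = 0.148.
Step k = 2:
  phi_22 = [rho(2) - phi_11 rho(1)] / [1 - phi_11 rho(1)] = [-0.4936 - (0.148)(0.148)] / [1 - (0.148)(0.148)]
         = -0.515504 / 0.978096 = -0.527.
Therefore phi_{22} = -0.5270.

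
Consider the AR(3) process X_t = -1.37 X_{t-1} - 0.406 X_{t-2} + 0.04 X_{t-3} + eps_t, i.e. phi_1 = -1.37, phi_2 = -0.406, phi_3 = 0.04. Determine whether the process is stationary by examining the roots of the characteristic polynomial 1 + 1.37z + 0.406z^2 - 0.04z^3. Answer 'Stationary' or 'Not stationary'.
\text{Stationary}

The AR(p) characteristic polynomial is P(z) = 1 + 1.37z + 0.406z^2 - 0.04z^3.
Stationarity requires all roots to lie outside the unit circle, i.e. |z| > 1 for every root.
Degree 3: look for a simple real root z0 first, then factor out (1 - z/z0) and solve the remaining quadratic.
Testing z0 = -1.25: P(-1.25) = 1 + (1.37)(-1.25) + (0.406)(-1.25)^2 + (-0.04)(-1.25)^3
  = 1 + (-1.7125) + (0.634375) + (0.078125) = 0.  So z_0 = -1.25 is a root, |z_0| = 1.25.
Divide out the factor (1 + 0.8 z) = (1 - z/z0) (since 1/z0 = -0.8):
  P(z) = (1 + 0.8 z)(1 + (0.57) z + (-0.05) z^2)
  [check: z-coef 0.57 - (-0.8) = 1.37; z^2-coef -0.05 - (-0.8)(0.57) = 0.406; z^3-coef -(-0.8)(-0.05) = -0.04.]
Remaining roots from the quadratic factor 1 + (0.57) z + (-0.05) z^2:
  Set 1 + (0.57) z + (-0.05) z^2 = 0, i.e. a z^2 + b z + c = 0 with a = -0.05, b = 0.57, c = 1.
  Discriminant D = b^2 - 4ac = (0.57)^2 - 4*(-0.05)*1 = 0.3249 - (-0.2) = 0.5249.
  D >= 0, so the roots are real: z = (-b +/- sqrt(D)) / (2a) = (-0.57 +/- 0.7245) / (-0.1).
    z_1 = (-0.57 + 0.7245) / (-0.1) = -1.545,   |z_1| = 1.545.
    z_2 = (-0.57 - 0.7245) / (-0.1) = 12.945,   |z_2| = 12.945.
Moduli of all roots: 1.2500, 1.5450, 12.9450.
All moduli strictly greater than 1? Yes.
Verdict: Stationary.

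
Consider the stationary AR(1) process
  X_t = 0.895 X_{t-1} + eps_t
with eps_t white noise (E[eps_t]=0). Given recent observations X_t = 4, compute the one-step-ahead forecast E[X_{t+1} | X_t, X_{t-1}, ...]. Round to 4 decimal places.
E[X_{t+1} \mid \mathcal F_t] = 3.5800

For an AR(p) model X_t = c + sum_i phi_i X_{t-i} + eps_t, the
one-step-ahead conditional mean is
  E[X_{t+1} | X_t, ...] = c + sum_i phi_i X_{t+1-i}.
Substitute known values:
  E[X_{t+1} | ...] = (0.895) * (4)
                   = 3.5800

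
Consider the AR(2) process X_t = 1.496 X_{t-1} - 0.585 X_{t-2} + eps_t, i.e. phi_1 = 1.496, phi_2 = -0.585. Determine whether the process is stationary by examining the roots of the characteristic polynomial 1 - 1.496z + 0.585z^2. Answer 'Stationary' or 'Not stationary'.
\text{Stationary}

The AR(p) characteristic polynomial is P(z) = 1 - 1.496z + 0.585z^2.
Stationarity requires all roots to lie outside the unit circle, i.e. |z| > 1 for every root.
Set 1 + (-1.496) z + (0.585) z^2 = 0, i.e. a z^2 + b z + c = 0 with a = 0.585, b = -1.496, c = 1.
Discriminant D = b^2 - 4ac = (-1.496)^2 - 4*(0.585)*1 = 2.238016 - (2.34) = -0.101984.
D < 0, so the roots are the complex-conjugate pair z = (-b +/- i sqrt(-D)) / (2a) = 1.2786 +/- 0.2729i.
For a conjugate pair |z|^2 = z * conj(z) = (product of roots) = c/a = 1/(0.585) = 1.709402, so |z| = sqrt(1.709402) = 1.3074 for both roots.
Moduli of all roots: 1.3074, 1.3074.
All moduli strictly greater than 1? Yes.
Verdict: Stationary.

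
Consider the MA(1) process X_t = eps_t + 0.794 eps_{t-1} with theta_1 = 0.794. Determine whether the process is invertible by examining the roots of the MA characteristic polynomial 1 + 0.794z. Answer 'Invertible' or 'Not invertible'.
\text{Invertible}

The MA(q) characteristic polynomial is P(z) = 1 + 0.794z.
Invertibility requires all roots to lie outside the unit circle, i.e. |z| > 1 for every root.
This is linear in z: 1 + (0.794) z = 0  =>  z = -1/(0.794) = -1.259446,  |z| = 1.259446.
Moduli of all roots: 1.2594.
All moduli strictly greater than 1? Yes.
Verdict: Invertible.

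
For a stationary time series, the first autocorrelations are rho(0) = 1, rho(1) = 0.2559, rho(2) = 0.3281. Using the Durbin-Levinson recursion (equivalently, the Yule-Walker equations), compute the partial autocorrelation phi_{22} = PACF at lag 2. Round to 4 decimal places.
\phi_{22} = 0.2810

The PACF at lag k is phi_{kk}, the last component of the solution
to the Yule-Walker system G_k phi = r_k where
  (G_k)_{ij} = rho(|i - j|), (r_k)_i = rho(i), i,j = 1..k.
Equivalently, Durbin-Levinson gives phi_{kk} iteratively:
  phi_{11} = rho(1)
  phi_{kk} = [rho(k) - sum_{j=1..k-1} phi_{k-1,j} rho(k-j)]
            / [1 - sum_{j=1..k-1} phi_{k-1,j} rho(j)],
  phi_{k,j} = phi_{k-1,j} - phi_{kk} phi_{k-1,k-j},  j = 1..k-1.
Step k = 1:
  phi_11 = rho(1) = 0.2559.
Step k = 2:
  phi_22 = [rho(2) - phi_11 rho(1)] / [1 - phi_11 rho(1)] = [0.3281 - (0.2559)(0.2559)] / [1 - (0.2559)(0.2559)]
         = 0.26261519 / 0.93451519 = 0.281.
Therefore phi_{22} = 0.2810.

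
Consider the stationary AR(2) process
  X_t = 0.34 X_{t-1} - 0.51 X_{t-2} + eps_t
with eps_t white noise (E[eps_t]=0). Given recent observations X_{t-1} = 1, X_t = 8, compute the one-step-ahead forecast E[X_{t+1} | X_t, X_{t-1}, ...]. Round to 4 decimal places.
E[X_{t+1} \mid \mathcal F_t] = 2.2100

For an AR(p) model X_t = c + sum_i phi_i X_{t-i} + eps_t, the
one-step-ahead conditional mean is
  E[X_{t+1} | X_t, ...] = c + sum_i phi_i X_{t+1-i}.
Substitute known values:
  E[X_{t+1} | ...] = (0.34) * (8) + (-0.51) * (1)
                   = 2.2100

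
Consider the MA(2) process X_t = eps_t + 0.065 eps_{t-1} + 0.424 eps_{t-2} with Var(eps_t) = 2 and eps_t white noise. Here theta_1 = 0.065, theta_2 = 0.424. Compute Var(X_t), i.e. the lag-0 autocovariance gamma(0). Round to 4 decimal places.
\gamma(0) = 2.3680

For an MA(q) process X_t = eps_t + sum_i theta_i eps_{t-i} with
Var(eps_t) = sigma^2, the variance is
  gamma(0) = sigma^2 * (1 + sum_i theta_i^2).
  sum_i theta_i^2 = (0.065)^2 + (0.424)^2 = 0.004225 + 0.179776 = 0.184001.
  gamma(0) = 2 * (1 + 0.184001) = 2 * 1.184001 = 2.368002, which rounds to 2.3680.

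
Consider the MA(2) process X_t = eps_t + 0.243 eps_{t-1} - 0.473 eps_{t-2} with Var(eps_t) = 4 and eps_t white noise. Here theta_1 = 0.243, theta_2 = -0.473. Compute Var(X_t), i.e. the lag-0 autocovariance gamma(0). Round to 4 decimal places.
\gamma(0) = 5.1311

For an MA(q) process X_t = eps_t + sum_i theta_i eps_{t-i} with
Var(eps_t) = sigma^2, the variance is
  gamma(0) = sigma^2 * (1 + sum_i theta_i^2).
  sum_i theta_i^2 = (0.243)^2 + (-0.473)^2 = 0.059049 + 0.223729 = 0.282778.
  gamma(0) = 4 * (1 + 0.282778) = 4 * 1.282778 = 5.131112, which rounds to 5.1311.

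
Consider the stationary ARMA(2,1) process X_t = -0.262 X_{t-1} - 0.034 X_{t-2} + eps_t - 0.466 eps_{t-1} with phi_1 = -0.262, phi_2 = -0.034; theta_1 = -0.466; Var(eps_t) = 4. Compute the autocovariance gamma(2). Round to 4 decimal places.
\gamma(2) = 0.6737

Multiply the model equation by X_{t-k} and take expectations. With theta_0 = psi_0 = 1 and psi_j the MA(infinity) weights, this gives
  gamma(k) - sum_i phi_i gamma(k-i) = c_k,
  c_k = sigma^2 * sum_{j=k..q} theta_j psi_{j-k}   (c_k = 0 for k > q),
using gamma(-m) = gamma(m).
psi-weights needed (psi_j = theta_j + sum_i phi_i psi_{j-i}):
  psi_1 = theta_1 + phi_1 = -0.466 + (-0.262) = -0.728
Right-hand sides:
  c_0 = sigma^2 (1 + theta_1 psi_1) = 4 * (1 + (-0.466)(-0.728)) = 4 * 1.339248 = 5.356992
  c_1 = sigma^2 theta_1 = 4 * (-0.466) = -1.864
  c_2 = 0
Equations for k = 0, 1, 2 (AR order 2, c_2 = 0):
  (E0) gamma(0) = phi_1 gamma(1) + phi_2 gamma(2) + c_0
  (E1) gamma(1) = phi_1 gamma(0) + phi_2 gamma(1) + c_1
  (E2) gamma(2) = phi_1 gamma(1) + phi_2 gamma(0)
From (E1): gamma(1) = A gamma(0) + B with
  A = phi_1 / (1 - phi_2) = -0.262 / 1.034 = -0.253385,   B = c_1 / (1 - phi_2) = -1.864 / 1.034 = -1.802708.
Insert (E2) into (E0): gamma(0) (1 - phi_2^2) = phi_1 (1 + phi_2) gamma(1) + c_0.
  phi_1 (1 + phi_2) = (-0.262)(0.966) = -0.253092,   1 - phi_2^2 = 0.998844.
Replace gamma(1) by A gamma(0) + B and collect gamma(0):
  gamma(0) [0.998844 - (-0.253092)(-0.253385)] = (-0.253092)(-1.802708) + 5.356992
  gamma(0) * 0.934714 = 5.813243
  gamma(0) = 5.813243 / 0.934714 = 6.219272.
  gamma(1) = A gamma(0) + B = (-0.253385)(6.219272) + (-1.802708) = -3.378578.
  gamma(2) = phi_1 gamma(1) + phi_2 gamma(0) = (-0.262)(-3.378578) + (-0.034)(6.219272) = 0.673732.
Therefore gamma(2) = 0.6737 (to 4 decimal places).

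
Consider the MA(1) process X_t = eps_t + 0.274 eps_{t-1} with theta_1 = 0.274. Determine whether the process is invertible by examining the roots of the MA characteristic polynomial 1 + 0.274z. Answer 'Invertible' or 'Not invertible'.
\text{Invertible}

The MA(q) characteristic polynomial is P(z) = 1 + 0.274z.
Invertibility requires all roots to lie outside the unit circle, i.e. |z| > 1 for every root.
This is linear in z: 1 + (0.274) z = 0  =>  z = -1/(0.274) = -3.649635,  |z| = 3.649635.
Moduli of all roots: 3.6496.
All moduli strictly greater than 1? Yes.
Verdict: Invertible.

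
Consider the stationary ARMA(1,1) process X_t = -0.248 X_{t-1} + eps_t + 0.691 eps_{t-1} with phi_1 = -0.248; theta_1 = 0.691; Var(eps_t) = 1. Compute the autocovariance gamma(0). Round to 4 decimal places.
\gamma(0) = 1.2091

Multiply the model equation by X_{t-k} and take expectations. With theta_0 = psi_0 = 1 and psi_j the MA(infinity) weights, this gives
  gamma(k) - sum_i phi_i gamma(k-i) = c_k,
  c_k = sigma^2 * sum_{j=k..q} theta_j psi_{j-k}   (c_k = 0 for k > q),
using gamma(-m) = gamma(m).
psi-weights needed (psi_j = theta_j + sum_i phi_i psi_{j-i}):
  psi_1 = theta_1 + phi_1 = 0.691 + (-0.248) = 0.443
Right-hand sides:
  c_0 = sigma^2 (1 + theta_1 psi_1) = 1 * (1 + (0.691)(0.443)) = 1 * 1.306113 = 1.306113
  c_1 = sigma^2 theta_1 = 1 * (0.691) = 0.691
  c_2 = 0
Equations for k = 0 and k = 1 (AR order 1):
  gamma(0) = phi_1 gamma(1) + c_0
  gamma(1) = phi_1 gamma(0) + c_1
Substituting the second into the first: gamma(0) (1 - phi_1^2) = c_0 + phi_1 c_1, so
  gamma(0) = (c_0 + phi_1 c_1) / (1 - phi_1^2) = (1.306113 + (-0.248)(0.691)) / (1 - (-0.248)^2) = 1.134745 / 0.938496 = 1.20911.
Therefore gamma(0) = 1.2091 (to 4 decimal places).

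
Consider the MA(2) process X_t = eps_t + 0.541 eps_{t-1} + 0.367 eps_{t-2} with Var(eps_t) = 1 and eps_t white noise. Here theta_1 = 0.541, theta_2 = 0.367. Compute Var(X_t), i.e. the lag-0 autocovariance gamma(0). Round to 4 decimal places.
\gamma(0) = 1.4274

For an MA(q) process X_t = eps_t + sum_i theta_i eps_{t-i} with
Var(eps_t) = sigma^2, the variance is
  gamma(0) = sigma^2 * (1 + sum_i theta_i^2).
  sum_i theta_i^2 = (0.541)^2 + (0.367)^2 = 0.292681 + 0.134689 = 0.42737.
  gamma(0) = 1 * (1 + 0.42737) = 1 * 1.42737 = 1.42737, which rounds to 1.4274.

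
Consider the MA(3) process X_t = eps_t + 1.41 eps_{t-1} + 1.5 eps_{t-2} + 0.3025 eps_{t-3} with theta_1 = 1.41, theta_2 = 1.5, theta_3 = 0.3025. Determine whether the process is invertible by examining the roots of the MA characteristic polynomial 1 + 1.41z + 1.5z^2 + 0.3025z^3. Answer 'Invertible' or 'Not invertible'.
\text{Not invertible}

The MA(q) characteristic polynomial is P(z) = 1 + 1.41z + 1.5z^2 + 0.3025z^3.
Invertibility requires all roots to lie outside the unit circle, i.e. |z| > 1 for every root.
Degree 3: look for a simple real root z0 first, then factor out (1 - z/z0) and solve the remaining quadratic.
Testing z0 = -4: P(-4) = 1 + (1.41)(-4) + (1.5)(-4)^2 + (0.3025)(-4)^3
  = 1 + (-5.64) + (24) + (-19.36) = 0.  So z_0 = -4 is a root, |z_0| = 4.
Divide out the factor (1 + 0.25 z) = (1 - z/z0) (since 1/z0 = -0.25):
  P(z) = (1 + 0.25 z)(1 + (1.16) z + (1.21) z^2)
  [check: z-coef 1.16 - (-0.25) = 1.41; z^2-coef 1.21 - (-0.25)(1.16) = 1.5; z^3-coef -(-0.25)(1.21) = 0.3025.]
Remaining roots from the quadratic factor 1 + (1.16) z + (1.21) z^2:
  Set 1 + (1.16) z + (1.21) z^2 = 0, i.e. a z^2 + b z + c = 0 with a = 1.21, b = 1.16, c = 1.
  Discriminant D = b^2 - 4ac = (1.16)^2 - 4*(1.21)*1 = 1.3456 - (4.84) = -3.4944.
  D < 0, so the roots are the complex-conjugate pair z = (-b +/- i sqrt(-D)) / (2a) = -0.4793 +/- 0.7725i.
  For a conjugate pair |z|^2 = z * conj(z) = (product of roots) = c/a = 1/(1.21) = 0.826446, so |z| = sqrt(0.826446) = 0.9091 for both roots.
Moduli of all roots: 4.0000, 0.9091, 0.9091.
All moduli strictly greater than 1? No.
Verdict: Not invertible.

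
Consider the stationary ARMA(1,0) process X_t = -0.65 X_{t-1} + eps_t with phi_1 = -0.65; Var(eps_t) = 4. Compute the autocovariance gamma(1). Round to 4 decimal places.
\gamma(1) = -4.5022

Multiply the model equation by X_{t-k} and take expectations. With theta_0 = psi_0 = 1 and psi_j the MA(infinity) weights, this gives
  gamma(k) - sum_i phi_i gamma(k-i) = c_k,
  c_k = sigma^2 * sum_{j=k..q} theta_j psi_{j-k}   (c_k = 0 for k > q),
using gamma(-m) = gamma(m).
Pure AR (q = 0): c_0 = sigma^2 = 4, c_k = 0 for k >= 1.
Equations for k = 0 and k = 1 (AR order 1):
  gamma(0) = phi_1 gamma(1) + c_0
  gamma(1) = phi_1 gamma(0) + c_1
Substituting the second into the first: gamma(0) (1 - phi_1^2) = c_0 + phi_1 c_1, so
  gamma(0) = c_0 / (1 - phi_1^2) = 4 / (1 - (-0.65)^2) = 4 / 0.5775 = 6.926407.
  gamma(1) = phi_1 gamma(0) = (-0.65)(6.926407) = -4.502165.
Therefore gamma(1) = -4.5022 (to 4 decimal places).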